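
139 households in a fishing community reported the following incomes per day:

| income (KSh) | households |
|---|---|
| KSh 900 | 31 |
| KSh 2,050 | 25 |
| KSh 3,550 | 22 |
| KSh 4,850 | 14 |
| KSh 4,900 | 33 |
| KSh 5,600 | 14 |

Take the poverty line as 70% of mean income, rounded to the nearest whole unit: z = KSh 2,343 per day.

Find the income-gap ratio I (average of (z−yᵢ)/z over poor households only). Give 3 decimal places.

Poor units: 31×KSh 900, 25×KSh 2,050 (q = 56 of N = 139).
Relative gaps: 0.6159 (×31), 0.1251 (×25); sum = 22.218523.
The income-gap ratio divides by q (the poor only): 22.218523 / 56 = 0.397.

0.397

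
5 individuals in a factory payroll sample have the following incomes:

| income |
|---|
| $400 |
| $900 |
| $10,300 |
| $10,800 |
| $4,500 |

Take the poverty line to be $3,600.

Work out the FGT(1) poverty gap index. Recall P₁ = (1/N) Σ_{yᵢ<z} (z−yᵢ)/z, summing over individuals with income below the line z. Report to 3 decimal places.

0.328

Incomes under z: $400, $900 (q = 2 of N = 5).
Normalized shortfalls: (3600−400)/3600 = 0.8889; (3600−900)/3600 = 0.7500.
Sum of shortfalls = 1.638889; P₁ averages over all N: 1.638889 / 5 = 0.328.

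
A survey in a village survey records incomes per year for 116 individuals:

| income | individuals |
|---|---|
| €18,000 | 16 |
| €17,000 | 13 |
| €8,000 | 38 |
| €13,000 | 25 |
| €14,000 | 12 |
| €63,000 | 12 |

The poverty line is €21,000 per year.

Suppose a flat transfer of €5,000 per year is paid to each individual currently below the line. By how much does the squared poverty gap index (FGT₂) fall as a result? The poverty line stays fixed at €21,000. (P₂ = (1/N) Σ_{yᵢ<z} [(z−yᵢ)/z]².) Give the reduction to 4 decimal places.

Before: below the line — 38×€8,000, 25×€13,000, 12×€14,000, 13×€17,000, 16×€18,000; squared poverty gap index (FGT₂) = 0.175190.
After the €5,000 transfer: below the line — 38×€13,000, 25×€18,000, 12×€19,000; squared poverty gap index (FGT₂) = 0.052877.
Reduction = 0.175190 − 0.052877 = 0.1223.

0.1223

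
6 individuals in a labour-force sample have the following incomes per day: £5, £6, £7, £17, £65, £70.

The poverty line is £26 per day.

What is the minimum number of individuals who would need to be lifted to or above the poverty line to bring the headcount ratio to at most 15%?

4

4 of the 6 individuals are poor, so H = 4/6 = 0.667.
A headcount ratio of at most 15% allows at most ⌊0.15 × 6⌋ = 0 poor individuals.
So at least 4 − 0 = 4 must be lifted.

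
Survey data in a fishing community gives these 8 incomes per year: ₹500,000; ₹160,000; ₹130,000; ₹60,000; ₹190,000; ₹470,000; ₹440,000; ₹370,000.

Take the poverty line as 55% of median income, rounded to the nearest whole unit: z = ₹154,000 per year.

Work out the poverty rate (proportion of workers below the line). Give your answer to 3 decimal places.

0.250

2 of the 8 workers have income below ₹154,000.
H = 2/8 = 0.250.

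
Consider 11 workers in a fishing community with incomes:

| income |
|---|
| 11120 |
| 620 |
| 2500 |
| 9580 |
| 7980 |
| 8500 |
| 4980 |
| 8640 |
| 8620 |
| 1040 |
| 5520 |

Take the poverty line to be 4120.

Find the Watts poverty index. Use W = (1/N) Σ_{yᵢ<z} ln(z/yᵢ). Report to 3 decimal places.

Incomes under z: 620, 1040, 2500 (q = 3 of N = 11).
ln(z/y) terms: ln(4120/620) = 1.8939; ln(4120/1040) = 1.3766; ln(4120/2500) = 0.4996.
W = 3.770084 / 11 = 0.343.

0.343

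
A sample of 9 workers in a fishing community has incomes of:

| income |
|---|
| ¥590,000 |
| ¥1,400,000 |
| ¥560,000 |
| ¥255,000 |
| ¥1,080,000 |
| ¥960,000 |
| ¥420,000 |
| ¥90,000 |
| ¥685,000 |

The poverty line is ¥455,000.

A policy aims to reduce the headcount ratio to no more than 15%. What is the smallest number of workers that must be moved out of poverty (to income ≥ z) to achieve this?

2

3 of the 9 workers are poor, so H = 3/9 = 0.333.
A headcount ratio of at most 15% allows at most ⌊0.15 × 9⌋ = 1 poor workers.
So at least 3 − 1 = 2 must be lifted.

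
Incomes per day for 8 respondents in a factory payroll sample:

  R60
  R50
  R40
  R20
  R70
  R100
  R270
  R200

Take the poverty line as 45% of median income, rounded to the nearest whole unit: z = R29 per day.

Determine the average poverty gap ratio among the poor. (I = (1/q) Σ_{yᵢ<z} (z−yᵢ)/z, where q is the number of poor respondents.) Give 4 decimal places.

0.3103

Below z: R20 (q = 1 of N = 8).
Shortfall ratios (z−y)/z: 0.3103; sum = 0.310345.
The income-gap ratio divides by q (the poor only): 0.310345 / 1 = 0.3103.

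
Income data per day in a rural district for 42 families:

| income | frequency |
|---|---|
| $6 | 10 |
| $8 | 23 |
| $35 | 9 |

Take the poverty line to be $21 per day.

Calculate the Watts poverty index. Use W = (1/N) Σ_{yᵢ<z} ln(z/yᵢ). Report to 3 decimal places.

Below z: 10×$6, 23×$8 (q = 33 of N = 42).
Log gaps: ln(21/6) = 1.2528 (×10); ln(21/8) = 0.9651 (×23).
W = 34.724490 / 42 = 0.827.

0.827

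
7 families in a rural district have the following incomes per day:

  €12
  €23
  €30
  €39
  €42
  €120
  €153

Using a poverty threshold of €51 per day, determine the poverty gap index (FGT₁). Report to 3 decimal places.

0.305

Below the line: €12, €23, €30, €39, €42 (q = 5 of N = 7).
Relative gaps: (51−12)/51 = 0.7647; (51−23)/51 = 0.5490; (51−30)/51 = 0.4118; (51−39)/51 = 0.2353; (51−42)/51 = 0.1765.
Sum of shortfalls = 2.137255; P₁ averages over all N: 2.137255 / 7 = 0.305.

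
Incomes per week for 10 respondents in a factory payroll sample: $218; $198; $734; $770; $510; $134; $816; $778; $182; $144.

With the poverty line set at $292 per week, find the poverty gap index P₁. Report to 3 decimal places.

Incomes under z: $134, $144, $182, $198, $218 (q = 5 of N = 10).
Relative gaps: (292−134)/292 = 0.5411; (292−144)/292 = 0.5068; (292−182)/292 = 0.3767; (292−198)/292 = 0.3219; (292−218)/292 = 0.2534.
Σ = 2.000000. Dividing by the full population N = 10 gives P₁ = 0.200.

0.200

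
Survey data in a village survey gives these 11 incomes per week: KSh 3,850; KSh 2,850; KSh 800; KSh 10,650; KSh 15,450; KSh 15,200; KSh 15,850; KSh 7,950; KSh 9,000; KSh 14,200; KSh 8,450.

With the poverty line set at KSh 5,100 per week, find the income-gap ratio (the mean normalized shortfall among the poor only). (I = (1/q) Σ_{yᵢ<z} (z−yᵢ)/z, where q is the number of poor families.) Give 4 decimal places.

0.5098

Below z: KSh 800, KSh 2,850, KSh 3,850 (q = 3 of N = 11).
Shortfall ratios (z−y)/z: 0.8431, 0.4412, 0.2451; sum = 1.529412.
I averages over the q = 3 poor units only: 1.529412 / 3 = 0.5098.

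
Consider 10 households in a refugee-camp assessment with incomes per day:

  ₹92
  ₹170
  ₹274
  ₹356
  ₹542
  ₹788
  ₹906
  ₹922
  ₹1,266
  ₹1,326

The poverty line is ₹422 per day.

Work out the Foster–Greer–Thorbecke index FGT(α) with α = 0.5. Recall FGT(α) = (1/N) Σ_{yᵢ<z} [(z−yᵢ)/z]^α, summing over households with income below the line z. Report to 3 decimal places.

0.264

Incomes under z: ₹92, ₹170, ₹274, ₹356 (q = 4 of N = 10).
Normalized shortfalls: (422−92)/422 = 0.7820; (422−170)/422 = 0.5972; (422−274)/422 = 0.3507; (422−356)/422 = 0.1564.
Raised to α = 0.5: 0.88430; 0.77276; 0.59221; 0.39547.
Sum = 2.644742; FGT(0.5) = 2.644742 / 10 = 0.264.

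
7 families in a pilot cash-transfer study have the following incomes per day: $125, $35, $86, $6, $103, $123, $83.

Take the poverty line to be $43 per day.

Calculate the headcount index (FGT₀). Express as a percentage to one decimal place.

2 of the 7 families have income below $43.
H = 2/7 = 28.6%.

28.6%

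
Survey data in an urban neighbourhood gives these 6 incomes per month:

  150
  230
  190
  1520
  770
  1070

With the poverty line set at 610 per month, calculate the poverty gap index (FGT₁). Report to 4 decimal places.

0.3443

Incomes under z: 150, 190, 230 (q = 3 of N = 6).
Normalized shortfalls: (610−150)/610 = 0.7541; (610−190)/610 = 0.6885; (610−230)/610 = 0.6230.
Sum of shortfalls = 2.065574; P₁ averages over all N: 2.065574 / 6 = 0.3443.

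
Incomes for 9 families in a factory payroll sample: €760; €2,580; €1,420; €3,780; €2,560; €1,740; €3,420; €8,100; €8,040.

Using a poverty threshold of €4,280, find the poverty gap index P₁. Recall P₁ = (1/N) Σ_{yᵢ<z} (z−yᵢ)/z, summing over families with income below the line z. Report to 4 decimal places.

Below the line: €760, €1,420, €1,740, €2,560, €2,580, €3,420, €3,780 (q = 7 of N = 9).
Gap ratios (z−y)/z: (4280−760)/4280 = 0.8224; (4280−1420)/4280 = 0.6682; (4280−1740)/4280 = 0.5935; (4280−2560)/4280 = 0.4019; (4280−2580)/4280 = 0.3972; (4280−3420)/4280 = 0.2009; (4280−3780)/4280 = 0.1168.
Sum of shortfalls = 3.200935; P₁ averages over all N: 3.200935 / 9 = 0.3557.

0.3557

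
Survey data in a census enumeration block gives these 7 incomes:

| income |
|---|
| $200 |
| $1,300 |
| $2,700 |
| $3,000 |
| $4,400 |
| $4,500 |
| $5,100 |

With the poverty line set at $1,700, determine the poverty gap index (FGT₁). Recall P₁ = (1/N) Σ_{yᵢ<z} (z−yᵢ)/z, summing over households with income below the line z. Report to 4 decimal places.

0.1597

Below the line: $200, $1,300 (q = 2 of N = 7).
Gap ratios (z−y)/z: (1700−200)/1700 = 0.8824; (1700−1300)/1700 = 0.2353.
Sum of shortfalls = 1.117647; P₁ averages over all N: 1.117647 / 7 = 0.1597.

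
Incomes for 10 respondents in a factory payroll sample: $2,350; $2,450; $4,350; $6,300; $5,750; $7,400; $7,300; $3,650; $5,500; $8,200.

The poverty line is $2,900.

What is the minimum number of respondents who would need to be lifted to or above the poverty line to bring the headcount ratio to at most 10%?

1

Currently q = 2 of N = 10 are below the line (H = 0.200).
A headcount ratio of at most 10% allows at most ⌊0.10 × 10⌋ = 1 poor respondents.
So at least 2 − 1 = 1 must be lifted.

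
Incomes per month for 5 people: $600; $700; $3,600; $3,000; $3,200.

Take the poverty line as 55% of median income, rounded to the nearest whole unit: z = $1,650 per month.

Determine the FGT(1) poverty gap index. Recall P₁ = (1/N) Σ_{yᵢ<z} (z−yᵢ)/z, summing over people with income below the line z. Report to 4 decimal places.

Incomes under z: $600, $700 (q = 2 of N = 5).
Gap ratios (z−y)/z: (1650−600)/1650 = 0.6364; (1650−700)/1650 = 0.5758.
Sum of shortfalls = 1.212121; P₁ averages over all N: 1.212121 / 5 = 0.2424.

0.2424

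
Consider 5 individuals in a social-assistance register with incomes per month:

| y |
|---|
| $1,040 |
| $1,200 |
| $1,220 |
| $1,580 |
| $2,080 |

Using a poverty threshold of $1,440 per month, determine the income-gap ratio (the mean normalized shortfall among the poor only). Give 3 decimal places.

0.199

Below the line: $1,040, $1,200, $1,220 (q = 3 of N = 5).
Relative gaps: 0.2778, 0.1667, 0.1528; sum = 0.597222.
The income-gap ratio divides by q (the poor only): 0.597222 / 3 = 0.199.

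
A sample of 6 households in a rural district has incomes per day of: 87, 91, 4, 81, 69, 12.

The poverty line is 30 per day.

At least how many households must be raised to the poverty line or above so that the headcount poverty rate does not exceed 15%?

2

Currently q = 2 of N = 6 are below the line (H = 0.333).
A headcount ratio of at most 15% allows at most ⌊0.15 × 6⌋ = 0 poor households.
So at least 2 − 0 = 2 must be lifted.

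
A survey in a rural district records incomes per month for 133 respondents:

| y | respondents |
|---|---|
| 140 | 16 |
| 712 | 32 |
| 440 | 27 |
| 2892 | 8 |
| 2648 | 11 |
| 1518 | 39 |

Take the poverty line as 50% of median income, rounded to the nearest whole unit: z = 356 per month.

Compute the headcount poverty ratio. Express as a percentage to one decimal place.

12.0%

16 of the 133 respondents have income below 356.
H = 16/133 = 12.0%.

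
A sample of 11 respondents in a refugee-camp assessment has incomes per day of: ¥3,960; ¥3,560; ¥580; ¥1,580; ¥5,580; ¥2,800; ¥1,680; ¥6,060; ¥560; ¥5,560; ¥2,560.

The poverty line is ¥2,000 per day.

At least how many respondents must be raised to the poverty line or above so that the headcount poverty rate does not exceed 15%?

3

4 of the 11 respondents are poor, so H = 4/11 = 0.364.
A headcount ratio of at most 15% allows at most ⌊0.15 × 11⌋ = 1 poor respondents.
So at least 4 − 1 = 3 must be lifted.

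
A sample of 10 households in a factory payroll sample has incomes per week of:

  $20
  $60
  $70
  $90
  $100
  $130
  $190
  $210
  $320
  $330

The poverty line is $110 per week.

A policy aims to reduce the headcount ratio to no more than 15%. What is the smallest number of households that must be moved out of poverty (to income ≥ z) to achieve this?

Currently q = 5 of N = 10 are below the line (H = 0.500).
A headcount ratio of at most 15% allows at most ⌊0.15 × 10⌋ = 1 poor households.
So at least 5 − 1 = 4 must be lifted.

4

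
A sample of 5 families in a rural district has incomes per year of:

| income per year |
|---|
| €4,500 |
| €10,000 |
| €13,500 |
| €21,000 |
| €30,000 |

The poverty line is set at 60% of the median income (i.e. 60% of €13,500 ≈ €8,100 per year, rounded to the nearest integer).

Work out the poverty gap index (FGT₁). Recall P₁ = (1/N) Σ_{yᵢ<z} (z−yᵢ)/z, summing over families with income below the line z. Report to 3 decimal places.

0.089

Poor units: €4,500 (q = 1 of N = 5).
Relative gaps: (8100−4500)/8100 = 0.4444.
Σ = 0.444444. Dividing by the full population N = 5 gives P₁ = 0.089.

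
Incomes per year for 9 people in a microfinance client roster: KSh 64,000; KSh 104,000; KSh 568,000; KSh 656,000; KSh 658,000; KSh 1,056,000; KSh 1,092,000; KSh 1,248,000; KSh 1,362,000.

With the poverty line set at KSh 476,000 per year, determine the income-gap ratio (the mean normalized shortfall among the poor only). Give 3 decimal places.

0.824

Below the line: KSh 64,000, KSh 104,000 (q = 2 of N = 9).
Relative gaps: 0.8655, 0.7815; sum = 1.647059.
The income-gap ratio divides by q (the poor only): 1.647059 / 2 = 0.824.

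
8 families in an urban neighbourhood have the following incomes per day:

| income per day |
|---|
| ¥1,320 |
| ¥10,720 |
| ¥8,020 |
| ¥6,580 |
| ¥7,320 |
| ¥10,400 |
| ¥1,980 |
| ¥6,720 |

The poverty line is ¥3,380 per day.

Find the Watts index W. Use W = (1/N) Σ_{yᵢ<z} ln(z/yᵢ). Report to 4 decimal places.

Below the line: ¥1,320, ¥1,980 (q = 2 of N = 8).
Log gaps: ln(3380/1320) = 0.9402; ln(3380/1980) = 0.5348.
W = 1.475023 / 8 = 0.1844.

0.1844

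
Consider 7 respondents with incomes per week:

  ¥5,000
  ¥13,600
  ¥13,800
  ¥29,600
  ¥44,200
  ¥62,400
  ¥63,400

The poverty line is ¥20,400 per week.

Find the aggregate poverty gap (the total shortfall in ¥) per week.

¥28,800

Poor units: ¥5,000, ¥13,600, ¥13,800 (q = 3 of N = 7).
Individual gaps: 20400−5000 = 15400; 20400−13600 = 6800; 20400−13800 = 6600.
Aggregate gap = ¥28,800.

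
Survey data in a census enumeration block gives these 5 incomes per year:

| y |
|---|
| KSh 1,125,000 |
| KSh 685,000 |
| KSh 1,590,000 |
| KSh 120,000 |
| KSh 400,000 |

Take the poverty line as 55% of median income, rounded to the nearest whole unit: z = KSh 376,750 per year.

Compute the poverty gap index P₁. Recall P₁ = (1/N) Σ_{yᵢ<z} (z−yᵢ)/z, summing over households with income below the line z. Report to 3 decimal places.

0.136

Incomes under z: KSh 120,000 (q = 1 of N = 5).
Normalized shortfalls: (376750−120000)/376750 = 0.6815.
Sum of shortfalls = 0.681486; P₁ averages over all N: 0.681486 / 5 = 0.136.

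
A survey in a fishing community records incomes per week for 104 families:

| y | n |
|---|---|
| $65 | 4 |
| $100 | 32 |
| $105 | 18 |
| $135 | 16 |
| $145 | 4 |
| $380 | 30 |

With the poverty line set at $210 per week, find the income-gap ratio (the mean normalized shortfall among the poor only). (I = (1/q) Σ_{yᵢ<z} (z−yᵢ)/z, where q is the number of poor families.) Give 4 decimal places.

0.4794

Below the line: 4×$65, 32×$100, 18×$105, 16×$135, 4×$145 (q = 74 of N = 104).
Shortfall ratios (z−y)/z: 0.6905 (×4), 0.5238 (×32), 0.5000 (×18), 0.3571 (×16), 0.3095 (×4); sum = 35.476190.
The income-gap ratio divides by q (the poor only): 35.476190 / 74 = 0.4794.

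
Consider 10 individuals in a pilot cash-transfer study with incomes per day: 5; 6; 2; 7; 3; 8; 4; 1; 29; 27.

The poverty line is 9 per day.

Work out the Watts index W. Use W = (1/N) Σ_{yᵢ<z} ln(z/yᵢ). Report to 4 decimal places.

0.6973

Below z: 1, 2, 3, 4, 5, 6, 7, 8 (q = 8 of N = 10).
Log shortfalls: ln(9/1) = 2.1972; ln(9/2) = 1.5041; ln(9/3) = 1.0986; ln(9/4) = 0.8109; ln(9/5) = 0.5878; ln(9/6) = 0.4055; ln(9/7) = 0.2513; ln(9/8) = 0.1178.
W = 6.973194 / 10 = 0.6973.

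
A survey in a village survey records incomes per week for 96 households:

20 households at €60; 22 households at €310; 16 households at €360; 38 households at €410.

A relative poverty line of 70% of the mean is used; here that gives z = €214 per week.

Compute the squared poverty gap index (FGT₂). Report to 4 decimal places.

0.1079

Below z: 20×€60 (q = 20 of N = 96).
Shortfall ratios: (214−60)/214 = 0.7196 (×20).
Squared: 0.5179 (×20).
Sum = 10.357236; P₂ = 10.357236 / 96 = 0.1079.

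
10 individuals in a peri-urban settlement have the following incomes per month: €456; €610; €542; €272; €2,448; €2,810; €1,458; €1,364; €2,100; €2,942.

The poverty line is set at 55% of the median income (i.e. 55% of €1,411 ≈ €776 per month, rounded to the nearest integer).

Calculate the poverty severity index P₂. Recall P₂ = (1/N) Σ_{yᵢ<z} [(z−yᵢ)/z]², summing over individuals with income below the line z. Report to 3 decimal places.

0.073

Below z: €272, €456, €542, €610 (q = 4 of N = 10).
Relative gaps: (776−272)/776 = 0.6495; (776−456)/776 = 0.4124; (776−542)/776 = 0.3015; (776−610)/776 = 0.2139.
Squared: 0.4218; 0.1700; 0.0909; 0.0458.
Sum = 0.728571; P₂ = 0.728571 / 10 = 0.073.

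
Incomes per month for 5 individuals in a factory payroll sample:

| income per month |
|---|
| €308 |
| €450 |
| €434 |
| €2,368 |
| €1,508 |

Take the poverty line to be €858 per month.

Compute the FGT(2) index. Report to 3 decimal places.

Below the line: €308, €434, €450 (q = 3 of N = 5).
Gap ratios (z−y)/z: (858−308)/858 = 0.6410; (858−434)/858 = 0.4942; (858−450)/858 = 0.4755.
Squared: 0.4109; 0.2442; 0.2261.
Sum = 0.881244; P₂ = 0.881244 / 5 = 0.176.

0.176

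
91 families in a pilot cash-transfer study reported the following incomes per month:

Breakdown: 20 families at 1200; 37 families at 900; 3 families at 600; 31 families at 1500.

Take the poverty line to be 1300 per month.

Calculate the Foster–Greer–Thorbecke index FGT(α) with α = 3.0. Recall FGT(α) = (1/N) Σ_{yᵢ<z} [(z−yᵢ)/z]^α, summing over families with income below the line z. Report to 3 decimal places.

Incomes under z: 3×600, 37×900, 20×1200 (q = 60 of N = 91).
Normalized shortfalls: (1300−600)/1300 = 0.5385 (×3); (1300−900)/1300 = 0.3077 (×37); (1300−1200)/1300 = 0.0769 (×20).
Raised to α = 3.0: 0.15612 (×3); 0.02913 (×37); 0.00046 (×20).
Sum = 1.555303; FGT(3.0) = 1.555303 / 91 = 0.017.

0.017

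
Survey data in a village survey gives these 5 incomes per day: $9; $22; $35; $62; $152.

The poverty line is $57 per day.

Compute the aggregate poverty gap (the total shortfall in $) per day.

Below z: $9, $22, $35 (q = 3 of N = 5).
Individual gaps: 57−9 = 48; 57−22 = 35; 57−35 = 22.
Aggregate gap = $105.

$105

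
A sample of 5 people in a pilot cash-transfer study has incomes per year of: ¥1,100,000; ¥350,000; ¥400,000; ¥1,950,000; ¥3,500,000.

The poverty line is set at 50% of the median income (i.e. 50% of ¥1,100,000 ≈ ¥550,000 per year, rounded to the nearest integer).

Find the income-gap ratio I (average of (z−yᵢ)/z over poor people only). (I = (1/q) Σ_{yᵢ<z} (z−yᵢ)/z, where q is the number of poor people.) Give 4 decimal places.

Below z: ¥350,000, ¥400,000 (q = 2 of N = 5).
Relative gaps: 0.3636, 0.2727; sum = 0.636364.
I averages over the q = 2 poor units only: 0.636364 / 2 = 0.3182.

0.3182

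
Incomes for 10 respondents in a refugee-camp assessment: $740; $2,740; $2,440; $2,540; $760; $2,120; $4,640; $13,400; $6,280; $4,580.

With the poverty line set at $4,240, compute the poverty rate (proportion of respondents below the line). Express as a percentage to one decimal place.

6 of the 10 respondents have income below $4,240.
H = 6/10 = 60.0%.

60.0%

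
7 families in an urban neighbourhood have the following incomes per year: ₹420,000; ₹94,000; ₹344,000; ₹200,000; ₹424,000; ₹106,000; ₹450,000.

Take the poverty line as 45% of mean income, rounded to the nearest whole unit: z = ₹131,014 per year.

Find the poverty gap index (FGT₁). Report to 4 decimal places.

0.0676

Below the line: ₹94,000, ₹106,000 (q = 2 of N = 7).
Shortfall ratios: (131014−94000)/131014 = 0.2825; (131014−106000)/131014 = 0.1909.
Sum of shortfalls = 0.473446; P₁ averages over all N: 0.473446 / 7 = 0.0676.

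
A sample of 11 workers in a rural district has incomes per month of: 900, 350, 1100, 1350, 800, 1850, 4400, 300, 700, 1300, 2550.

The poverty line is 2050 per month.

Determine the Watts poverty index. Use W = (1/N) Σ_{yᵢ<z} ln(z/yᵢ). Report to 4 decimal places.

Below the line: 300, 350, 700, 800, 900, 1100, 1300, 1350, 1850 (q = 9 of N = 11).
ln(z/y) terms: ln(2050/300) = 1.9218; ln(2050/350) = 1.7677; ln(2050/700) = 1.0745; ln(2050/800) = 0.9410; ln(2050/900) = 0.8232; ln(2050/1100) = 0.6225; ln(2050/1300) = 0.4555; ln(2050/1350) = 0.4177; ln(2050/1850) = 0.1027.
W = 8.126567 / 11 = 0.7388.

0.7388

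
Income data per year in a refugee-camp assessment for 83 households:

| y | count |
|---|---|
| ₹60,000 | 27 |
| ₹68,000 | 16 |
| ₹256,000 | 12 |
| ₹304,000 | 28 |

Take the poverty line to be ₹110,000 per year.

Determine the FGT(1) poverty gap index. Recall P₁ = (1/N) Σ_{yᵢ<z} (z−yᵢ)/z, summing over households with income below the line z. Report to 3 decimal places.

Poor units: 27×₹60,000, 16×₹68,000 (q = 43 of N = 83).
Gap ratios (z−y)/z: (110000−60000)/110000 = 0.4545 (×27); (110000−68000)/110000 = 0.3818 (×16).
Σ = 18.381818. Dividing by the full population N = 83 gives P₁ = 0.221.

0.221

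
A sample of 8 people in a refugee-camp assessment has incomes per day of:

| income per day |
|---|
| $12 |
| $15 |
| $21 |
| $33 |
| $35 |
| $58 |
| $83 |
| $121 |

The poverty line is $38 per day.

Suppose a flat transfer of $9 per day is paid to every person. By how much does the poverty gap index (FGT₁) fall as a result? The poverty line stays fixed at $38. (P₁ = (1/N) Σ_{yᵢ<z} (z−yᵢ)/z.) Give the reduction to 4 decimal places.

Before: below the line — $12, $15, $21, $33, $35; poverty gap index (FGT₁) = 0.243421.
After the $9 transfer: below the line — $21, $24, $30; poverty gap index (FGT₁) = 0.128289.
Reduction = 0.243421 − 0.128289 = 0.1151.

0.1151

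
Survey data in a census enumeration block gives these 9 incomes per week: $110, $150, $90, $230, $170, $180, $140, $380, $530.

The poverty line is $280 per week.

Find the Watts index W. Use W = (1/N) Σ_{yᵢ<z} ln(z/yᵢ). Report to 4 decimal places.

0.5027

Below z: $90, $110, $140, $150, $170, $180, $230 (q = 7 of N = 9).
Log shortfalls: ln(280/90) = 1.1350; ln(280/110) = 0.9343; ln(280/140) = 0.6931; ln(280/150) = 0.6242; ln(280/170) = 0.4990; ln(280/180) = 0.4418; ln(280/230) = 0.1967.
W = 4.524125 / 9 = 0.5027.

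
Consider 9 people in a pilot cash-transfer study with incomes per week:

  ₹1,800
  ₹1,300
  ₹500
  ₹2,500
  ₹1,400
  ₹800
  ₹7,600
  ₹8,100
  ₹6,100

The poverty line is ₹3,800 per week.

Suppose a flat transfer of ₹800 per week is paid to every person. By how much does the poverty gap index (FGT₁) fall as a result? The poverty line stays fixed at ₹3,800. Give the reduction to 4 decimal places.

Before: below the line — ₹500, ₹800, ₹1,300, ₹1,400, ₹1,800, ₹2,500; poverty gap index (FGT₁) = 0.423977.
After the ₹800 transfer: below the line — ₹1,300, ₹1,600, ₹2,100, ₹2,200, ₹2,600, ₹3,300; poverty gap index (FGT₁) = 0.283626.
Reduction = 0.423977 − 0.283626 = 0.1404.

0.1404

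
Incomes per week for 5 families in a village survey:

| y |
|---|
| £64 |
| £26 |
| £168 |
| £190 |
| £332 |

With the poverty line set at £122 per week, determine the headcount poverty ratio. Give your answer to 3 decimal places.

0.400

2 of the 5 families have income below £122.
H = 2/5 = 0.400.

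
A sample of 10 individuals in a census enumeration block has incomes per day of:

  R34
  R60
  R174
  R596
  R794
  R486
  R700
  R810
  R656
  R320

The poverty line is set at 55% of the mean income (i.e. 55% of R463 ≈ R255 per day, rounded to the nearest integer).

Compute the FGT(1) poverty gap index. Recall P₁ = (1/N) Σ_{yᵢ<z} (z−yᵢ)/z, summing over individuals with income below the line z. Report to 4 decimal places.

Below z: R34, R60, R174 (q = 3 of N = 10).
Relative gaps: (255−34)/255 = 0.8667; (255−60)/255 = 0.7647; (255−174)/255 = 0.3176.
Sum of shortfalls = 1.949020; P₁ averages over all N: 1.949020 / 10 = 0.1949.

0.1949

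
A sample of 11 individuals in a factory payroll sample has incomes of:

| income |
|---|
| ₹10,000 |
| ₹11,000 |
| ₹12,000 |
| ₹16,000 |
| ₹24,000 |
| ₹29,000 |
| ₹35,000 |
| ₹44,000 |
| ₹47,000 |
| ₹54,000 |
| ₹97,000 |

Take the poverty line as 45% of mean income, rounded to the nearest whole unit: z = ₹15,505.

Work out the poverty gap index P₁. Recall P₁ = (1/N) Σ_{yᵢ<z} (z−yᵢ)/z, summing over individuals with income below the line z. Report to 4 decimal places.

Below z: ₹10,000, ₹11,000, ₹12,000 (q = 3 of N = 11).
Shortfall ratios: (15505−10000)/15505 = 0.3550; (15505−11000)/15505 = 0.2906; (15505−12000)/15505 = 0.2261.
Σ = 0.871654. Dividing by the full population N = 11 gives P₁ = 0.0792.

0.0792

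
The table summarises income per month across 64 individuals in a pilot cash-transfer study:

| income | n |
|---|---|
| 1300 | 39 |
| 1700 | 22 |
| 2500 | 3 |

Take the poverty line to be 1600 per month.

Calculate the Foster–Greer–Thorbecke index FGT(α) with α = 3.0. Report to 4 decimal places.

Below z: 39×1300 (q = 39 of N = 64).
Relative gaps: (1600−1300)/1600 = 0.1875 (×39).
Raised to α = 3.0: 0.00659 (×39).
Sum = 0.257080; FGT(3.0) = 0.257080 / 64 = 0.0040.

0.0040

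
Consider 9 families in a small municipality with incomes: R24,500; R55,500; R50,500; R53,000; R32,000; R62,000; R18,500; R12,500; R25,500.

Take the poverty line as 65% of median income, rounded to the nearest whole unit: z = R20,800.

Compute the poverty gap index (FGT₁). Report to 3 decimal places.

Poor units: R12,500, R18,500 (q = 2 of N = 9).
Relative gaps: (20800−12500)/20800 = 0.3990; (20800−18500)/20800 = 0.1106.
Sum of shortfalls = 0.509615; P₁ averages over all N: 0.509615 / 9 = 0.057.

0.057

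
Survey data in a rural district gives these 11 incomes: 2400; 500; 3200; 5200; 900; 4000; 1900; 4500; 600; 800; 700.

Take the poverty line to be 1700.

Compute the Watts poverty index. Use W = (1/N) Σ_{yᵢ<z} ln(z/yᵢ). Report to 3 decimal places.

0.413

Below the line: 500, 600, 700, 800, 900 (q = 5 of N = 11).
ln(z/y) terms: ln(1700/500) = 1.2238; ln(1700/600) = 1.0415; ln(1700/700) = 0.8873; ln(1700/800) = 0.7538; ln(1700/900) = 0.6360.
W = 4.542293 / 11 = 0.413.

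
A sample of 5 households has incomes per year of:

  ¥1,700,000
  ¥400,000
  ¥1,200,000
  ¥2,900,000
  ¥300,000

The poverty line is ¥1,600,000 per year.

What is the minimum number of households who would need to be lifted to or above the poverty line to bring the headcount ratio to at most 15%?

3

3 of the 5 households are poor, so H = 3/5 = 0.600.
A headcount ratio of at most 15% allows at most ⌊0.15 × 5⌋ = 0 poor households.
So at least 3 − 0 = 3 must be lifted.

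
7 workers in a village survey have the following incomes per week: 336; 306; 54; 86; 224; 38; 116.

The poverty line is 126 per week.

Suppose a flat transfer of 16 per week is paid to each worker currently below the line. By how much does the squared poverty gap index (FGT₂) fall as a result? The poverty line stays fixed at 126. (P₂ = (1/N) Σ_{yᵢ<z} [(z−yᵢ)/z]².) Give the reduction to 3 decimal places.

Before: below the line — 38, 54, 86, 116; squared poverty gap index (FGT₂) = 0.13163.
After the 16 transfer: below the line — 54, 70, 102; squared poverty gap index (FGT₂) = 0.08005.
Reduction = 0.13163 − 0.08005 = 0.052.

0.052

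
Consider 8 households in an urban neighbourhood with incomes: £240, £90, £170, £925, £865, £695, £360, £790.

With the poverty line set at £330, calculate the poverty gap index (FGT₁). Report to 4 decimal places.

Below the line: £90, £170, £240 (q = 3 of N = 8).
Normalized shortfalls: (330−90)/330 = 0.7273; (330−170)/330 = 0.4848; (330−240)/330 = 0.2727.
Σ = 1.484848. Dividing by the full population N = 8 gives P₁ = 0.1856.

0.1856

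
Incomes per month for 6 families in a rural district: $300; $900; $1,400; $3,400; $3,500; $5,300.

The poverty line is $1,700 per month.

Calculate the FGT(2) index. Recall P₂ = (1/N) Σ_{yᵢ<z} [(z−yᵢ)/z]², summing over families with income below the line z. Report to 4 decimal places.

0.1551

Incomes under z: $300, $900, $1,400 (q = 3 of N = 6).
Normalized shortfalls: (1700−300)/1700 = 0.8235; (1700−900)/1700 = 0.4706; (1700−1400)/1700 = 0.1765.
Squared: 0.6782; 0.2215; 0.0311.
Sum = 0.930796; P₂ = 0.930796 / 6 = 0.1551.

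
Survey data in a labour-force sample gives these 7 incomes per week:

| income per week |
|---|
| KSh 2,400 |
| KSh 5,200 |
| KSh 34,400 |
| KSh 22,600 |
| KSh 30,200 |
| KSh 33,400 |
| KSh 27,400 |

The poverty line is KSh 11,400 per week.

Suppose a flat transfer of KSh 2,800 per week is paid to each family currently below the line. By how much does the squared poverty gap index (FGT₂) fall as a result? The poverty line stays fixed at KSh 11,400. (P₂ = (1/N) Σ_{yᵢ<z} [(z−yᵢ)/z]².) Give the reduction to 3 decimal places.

Before: below the line — KSh 2,400, KSh 5,200; squared poverty gap index (FGT₂) = 0.13129.
After the KSh 2,800 transfer: below the line — KSh 5,200, KSh 8,000; squared poverty gap index (FGT₂) = 0.05496.
Reduction = 0.13129 − 0.05496 = 0.076.

0.076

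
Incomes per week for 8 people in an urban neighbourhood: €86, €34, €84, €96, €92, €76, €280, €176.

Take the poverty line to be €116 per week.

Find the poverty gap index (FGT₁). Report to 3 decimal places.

Incomes under z: €34, €76, €84, €86, €92, €96 (q = 6 of N = 8).
Shortfall ratios: (116−34)/116 = 0.7069; (116−76)/116 = 0.3448; (116−84)/116 = 0.2759; (116−86)/116 = 0.2586; (116−92)/116 = 0.2069; (116−96)/116 = 0.1724.
Sum of shortfalls = 1.965517; P₁ averages over all N: 1.965517 / 8 = 0.246.

0.246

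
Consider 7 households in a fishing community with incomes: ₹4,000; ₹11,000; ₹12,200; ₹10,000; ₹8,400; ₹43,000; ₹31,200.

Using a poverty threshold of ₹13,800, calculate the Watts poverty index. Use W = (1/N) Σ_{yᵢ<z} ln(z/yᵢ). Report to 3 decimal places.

0.344

Incomes under z: ₹4,000, ₹8,400, ₹10,000, ₹11,000, ₹12,200 (q = 5 of N = 7).
Log shortfalls: ln(13800/4000) = 1.2384; ln(13800/8400) = 0.4964; ln(13800/10000) = 0.3221; ln(13800/11000) = 0.2268; ln(13800/12200) = 0.1232.
W = 2.406901 / 7 = 0.344.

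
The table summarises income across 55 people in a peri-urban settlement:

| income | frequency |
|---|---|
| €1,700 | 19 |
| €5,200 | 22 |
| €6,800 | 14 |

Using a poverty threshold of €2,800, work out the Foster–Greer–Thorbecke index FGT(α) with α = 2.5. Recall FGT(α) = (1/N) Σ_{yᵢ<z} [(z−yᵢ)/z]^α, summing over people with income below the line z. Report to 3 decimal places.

Below z: 19×€1,700 (q = 19 of N = 55).
Normalized shortfalls: (2800−1700)/2800 = 0.3929 (×19).
Raised to α = 2.5: 0.09674 (×19).
Sum = 1.837978; FGT(2.5) = 1.837978 / 55 = 0.033.

0.033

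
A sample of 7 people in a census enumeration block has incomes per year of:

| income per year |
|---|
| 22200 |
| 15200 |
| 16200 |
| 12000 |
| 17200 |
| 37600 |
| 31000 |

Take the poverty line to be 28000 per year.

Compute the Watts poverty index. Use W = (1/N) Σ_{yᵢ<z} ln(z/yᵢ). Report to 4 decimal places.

Below the line: 12000, 15200, 16200, 17200, 22200 (q = 5 of N = 7).
Log gaps: ln(28000/12000) = 0.8473; ln(28000/15200) = 0.6109; ln(28000/16200) = 0.5472; ln(28000/17200) = 0.4873; ln(28000/22200) = 0.2321.
W = 2.724808 / 7 = 0.3893.

0.3893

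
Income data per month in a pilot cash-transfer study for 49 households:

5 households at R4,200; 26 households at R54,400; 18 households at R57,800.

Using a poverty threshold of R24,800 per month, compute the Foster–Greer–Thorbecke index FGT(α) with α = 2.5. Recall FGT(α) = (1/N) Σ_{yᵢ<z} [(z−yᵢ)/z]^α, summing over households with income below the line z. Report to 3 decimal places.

0.064

Below the line: 5×R4,200 (q = 5 of N = 49).
Relative gaps: (24800−4200)/24800 = 0.8306 (×5).
Raised to α = 2.5: 0.62884 (×5).
Sum = 3.144191; FGT(2.5) = 3.144191 / 49 = 0.064.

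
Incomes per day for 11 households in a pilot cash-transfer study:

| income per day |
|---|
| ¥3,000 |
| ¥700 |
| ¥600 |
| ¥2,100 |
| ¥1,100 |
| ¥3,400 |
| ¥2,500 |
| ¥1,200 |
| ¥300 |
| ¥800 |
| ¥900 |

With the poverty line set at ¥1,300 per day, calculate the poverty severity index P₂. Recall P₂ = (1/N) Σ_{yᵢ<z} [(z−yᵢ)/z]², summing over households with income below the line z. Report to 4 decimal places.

0.1243

Below the line: ¥300, ¥600, ¥700, ¥800, ¥900, ¥1,100, ¥1,200 (q = 7 of N = 11).
Gap ratios (z−y)/z: (1300−300)/1300 = 0.7692; (1300−600)/1300 = 0.5385; (1300−700)/1300 = 0.4615; (1300−800)/1300 = 0.3846; (1300−900)/1300 = 0.3077; (1300−1100)/1300 = 0.1538; (1300−1200)/1300 = 0.0769.
Squared: 0.5917; 0.2899; 0.2130; 0.1479; 0.0947; 0.0237; 0.0059.
Sum = 1.366864; P₂ = 1.366864 / 11 = 0.1243.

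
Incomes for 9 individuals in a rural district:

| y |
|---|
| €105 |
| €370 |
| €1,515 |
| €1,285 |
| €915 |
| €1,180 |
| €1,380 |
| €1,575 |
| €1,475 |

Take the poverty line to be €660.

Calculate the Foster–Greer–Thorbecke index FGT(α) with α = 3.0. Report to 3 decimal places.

0.075

Below z: €105, €370 (q = 2 of N = 9).
Shortfall ratios: (660−105)/660 = 0.8409; (660−370)/660 = 0.4394.
Raised to α = 3.0: 0.59463; 0.08483.
Sum = 0.679463; FGT(3.0) = 0.679463 / 9 = 0.075.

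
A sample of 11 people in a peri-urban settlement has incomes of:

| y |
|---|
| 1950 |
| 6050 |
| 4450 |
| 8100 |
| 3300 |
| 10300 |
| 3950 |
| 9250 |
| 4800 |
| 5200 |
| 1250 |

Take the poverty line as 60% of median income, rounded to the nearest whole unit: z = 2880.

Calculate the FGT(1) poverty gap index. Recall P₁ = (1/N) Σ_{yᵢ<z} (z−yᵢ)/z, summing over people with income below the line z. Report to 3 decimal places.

Below z: 1250, 1950 (q = 2 of N = 11).
Normalized shortfalls: (2880−1250)/2880 = 0.5660; (2880−1950)/2880 = 0.3229.
Sum of shortfalls = 0.888889; P₁ averages over all N: 0.888889 / 11 = 0.081.

0.081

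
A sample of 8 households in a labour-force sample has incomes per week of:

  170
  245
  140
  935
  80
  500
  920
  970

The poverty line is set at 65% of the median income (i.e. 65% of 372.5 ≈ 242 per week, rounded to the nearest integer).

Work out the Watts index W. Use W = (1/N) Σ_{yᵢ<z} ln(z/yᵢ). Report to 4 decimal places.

Poor units: 80, 140, 170 (q = 3 of N = 8).
Log gaps: ln(242/80) = 1.1069; ln(242/140) = 0.5473; ln(242/170) = 0.3531.
W = 2.007346 / 8 = 0.2509.

0.2509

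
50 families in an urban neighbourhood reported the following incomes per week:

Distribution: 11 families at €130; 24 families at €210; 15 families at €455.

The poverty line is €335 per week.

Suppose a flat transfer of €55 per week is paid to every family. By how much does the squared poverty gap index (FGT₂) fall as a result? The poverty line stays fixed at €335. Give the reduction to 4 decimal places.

Before: below the line — 11×€130, 24×€210; squared poverty gap index (FGT₂) = 0.149214.
After the €55 transfer: below the line — 11×€185, 24×€265; squared poverty gap index (FGT₂) = 0.065066.
Reduction = 0.149214 − 0.065066 = 0.0841.

0.0841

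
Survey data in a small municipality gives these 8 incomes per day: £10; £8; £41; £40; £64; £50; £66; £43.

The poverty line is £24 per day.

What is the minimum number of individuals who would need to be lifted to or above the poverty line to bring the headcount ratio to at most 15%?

1

Currently q = 2 of N = 8 are below the line (H = 0.250).
A headcount ratio of at most 15% allows at most ⌊0.15 × 8⌋ = 1 poor individuals.
So at least 2 − 1 = 1 must be lifted.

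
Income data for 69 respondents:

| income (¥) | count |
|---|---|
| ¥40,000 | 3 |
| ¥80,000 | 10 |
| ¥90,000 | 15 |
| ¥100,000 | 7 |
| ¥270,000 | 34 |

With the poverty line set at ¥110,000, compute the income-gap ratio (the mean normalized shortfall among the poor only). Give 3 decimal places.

Below the line: 3×¥40,000, 10×¥80,000, 15×¥90,000, 7×¥100,000 (q = 35 of N = 69).
Shortfall ratios (z−y)/z: 0.6364 (×3), 0.2727 (×10), 0.1818 (×15), 0.0909 (×7); sum = 8.000000.
I averages over the q = 35 poor units only: 8.000000 / 35 = 0.229.

0.229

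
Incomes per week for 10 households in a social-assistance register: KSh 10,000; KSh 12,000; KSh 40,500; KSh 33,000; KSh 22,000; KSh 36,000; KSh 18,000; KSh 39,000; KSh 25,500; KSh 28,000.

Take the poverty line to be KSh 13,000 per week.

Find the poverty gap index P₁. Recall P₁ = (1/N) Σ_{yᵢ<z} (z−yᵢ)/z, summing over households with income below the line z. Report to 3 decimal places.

Incomes under z: KSh 10,000, KSh 12,000 (q = 2 of N = 10).
Normalized shortfalls: (13000−10000)/13000 = 0.2308; (13000−12000)/13000 = 0.0769.
Sum of shortfalls = 0.307692; P₁ averages over all N: 0.307692 / 10 = 0.031.

0.031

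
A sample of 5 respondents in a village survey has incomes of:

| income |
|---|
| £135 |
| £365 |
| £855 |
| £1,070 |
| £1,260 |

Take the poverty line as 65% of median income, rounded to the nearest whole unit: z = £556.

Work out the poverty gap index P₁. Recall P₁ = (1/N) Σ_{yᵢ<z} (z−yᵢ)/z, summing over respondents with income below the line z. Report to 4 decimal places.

0.2201

Below z: £135, £365 (q = 2 of N = 5).
Normalized shortfalls: (556−135)/556 = 0.7572; (556−365)/556 = 0.3435.
Σ = 1.100719. Dividing by the full population N = 5 gives P₁ = 0.2201.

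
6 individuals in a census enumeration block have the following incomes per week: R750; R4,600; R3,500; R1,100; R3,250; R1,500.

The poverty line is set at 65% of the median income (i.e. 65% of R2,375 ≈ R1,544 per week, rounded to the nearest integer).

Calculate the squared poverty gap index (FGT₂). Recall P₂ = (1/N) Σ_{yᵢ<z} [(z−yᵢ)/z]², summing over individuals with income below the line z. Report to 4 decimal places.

0.0580

Below z: R750, R1,100, R1,500 (q = 3 of N = 6).
Normalized shortfalls: (1544−750)/1544 = 0.5142; (1544−1100)/1544 = 0.2876; (1544−1500)/1544 = 0.0285.
Squared: 0.2645; 0.0827; 0.0008.
Sum = 0.347957; P₂ = 0.347957 / 6 = 0.0580.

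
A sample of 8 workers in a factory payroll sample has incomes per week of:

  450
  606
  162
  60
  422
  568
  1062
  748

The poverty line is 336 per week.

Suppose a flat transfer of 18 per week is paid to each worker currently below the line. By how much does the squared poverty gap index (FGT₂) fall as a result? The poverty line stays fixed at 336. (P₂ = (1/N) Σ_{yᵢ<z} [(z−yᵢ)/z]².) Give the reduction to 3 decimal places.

Before: below the line — 60, 162; squared poverty gap index (FGT₂) = 0.11787.
After the 18 transfer: below the line — 78, 180; squared poverty gap index (FGT₂) = 0.10065.
Reduction = 0.11787 − 0.10065 = 0.017.

0.017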